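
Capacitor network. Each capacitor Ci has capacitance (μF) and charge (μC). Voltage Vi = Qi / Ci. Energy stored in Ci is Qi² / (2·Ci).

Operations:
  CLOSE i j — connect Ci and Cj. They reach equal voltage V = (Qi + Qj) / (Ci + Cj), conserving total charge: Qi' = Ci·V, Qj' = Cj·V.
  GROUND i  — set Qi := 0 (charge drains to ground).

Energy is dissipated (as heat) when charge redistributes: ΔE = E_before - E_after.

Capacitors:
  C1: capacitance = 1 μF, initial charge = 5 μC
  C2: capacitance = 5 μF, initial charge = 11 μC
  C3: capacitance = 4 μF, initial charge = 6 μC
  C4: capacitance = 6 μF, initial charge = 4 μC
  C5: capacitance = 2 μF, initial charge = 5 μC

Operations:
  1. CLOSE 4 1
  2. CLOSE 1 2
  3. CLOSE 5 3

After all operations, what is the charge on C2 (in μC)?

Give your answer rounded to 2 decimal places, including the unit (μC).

Initial: C1(1μF, Q=5μC, V=5.00V), C2(5μF, Q=11μC, V=2.20V), C3(4μF, Q=6μC, V=1.50V), C4(6μF, Q=4μC, V=0.67V), C5(2μF, Q=5μC, V=2.50V)
Op 1: CLOSE 4-1: Q_total=9.00, C_total=7.00, V=1.29; Q4=7.71, Q1=1.29; dissipated=8.048
Op 2: CLOSE 1-2: Q_total=12.29, C_total=6.00, V=2.05; Q1=2.05, Q2=10.24; dissipated=0.348
Op 3: CLOSE 5-3: Q_total=11.00, C_total=6.00, V=1.83; Q5=3.67, Q3=7.33; dissipated=0.667
Final charges: Q1=2.05, Q2=10.24, Q3=7.33, Q4=7.71, Q5=3.67

Answer: 10.24 μC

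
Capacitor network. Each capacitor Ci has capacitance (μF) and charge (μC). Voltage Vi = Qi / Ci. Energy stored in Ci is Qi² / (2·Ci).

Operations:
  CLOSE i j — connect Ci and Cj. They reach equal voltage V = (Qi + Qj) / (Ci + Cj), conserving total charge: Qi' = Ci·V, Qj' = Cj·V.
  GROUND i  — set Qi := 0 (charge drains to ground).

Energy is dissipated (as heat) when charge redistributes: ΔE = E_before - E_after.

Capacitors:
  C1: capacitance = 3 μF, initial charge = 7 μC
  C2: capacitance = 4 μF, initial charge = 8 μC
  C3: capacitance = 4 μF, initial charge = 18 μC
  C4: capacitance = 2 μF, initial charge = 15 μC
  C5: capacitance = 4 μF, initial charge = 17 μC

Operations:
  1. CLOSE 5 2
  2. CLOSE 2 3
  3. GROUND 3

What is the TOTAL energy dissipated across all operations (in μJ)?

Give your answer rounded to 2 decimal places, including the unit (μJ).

Answer: 36.02 μJ

Derivation:
Initial: C1(3μF, Q=7μC, V=2.33V), C2(4μF, Q=8μC, V=2.00V), C3(4μF, Q=18μC, V=4.50V), C4(2μF, Q=15μC, V=7.50V), C5(4μF, Q=17μC, V=4.25V)
Op 1: CLOSE 5-2: Q_total=25.00, C_total=8.00, V=3.12; Q5=12.50, Q2=12.50; dissipated=5.062
Op 2: CLOSE 2-3: Q_total=30.50, C_total=8.00, V=3.81; Q2=15.25, Q3=15.25; dissipated=1.891
Op 3: GROUND 3: Q3=0; energy lost=29.070
Total dissipated: 36.023 μJ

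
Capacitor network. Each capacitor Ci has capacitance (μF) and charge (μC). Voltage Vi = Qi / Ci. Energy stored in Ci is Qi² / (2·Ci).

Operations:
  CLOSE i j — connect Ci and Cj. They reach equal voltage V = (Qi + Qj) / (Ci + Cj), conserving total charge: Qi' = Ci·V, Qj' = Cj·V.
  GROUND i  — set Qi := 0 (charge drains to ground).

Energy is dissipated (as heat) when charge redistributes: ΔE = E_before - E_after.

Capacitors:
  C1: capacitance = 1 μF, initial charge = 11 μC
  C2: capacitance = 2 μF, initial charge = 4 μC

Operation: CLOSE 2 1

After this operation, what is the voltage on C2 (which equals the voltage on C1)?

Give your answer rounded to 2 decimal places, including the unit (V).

Answer: 5.00 V

Derivation:
Initial: C1(1μF, Q=11μC, V=11.00V), C2(2μF, Q=4μC, V=2.00V)
Op 1: CLOSE 2-1: Q_total=15.00, C_total=3.00, V=5.00; Q2=10.00, Q1=5.00; dissipated=27.000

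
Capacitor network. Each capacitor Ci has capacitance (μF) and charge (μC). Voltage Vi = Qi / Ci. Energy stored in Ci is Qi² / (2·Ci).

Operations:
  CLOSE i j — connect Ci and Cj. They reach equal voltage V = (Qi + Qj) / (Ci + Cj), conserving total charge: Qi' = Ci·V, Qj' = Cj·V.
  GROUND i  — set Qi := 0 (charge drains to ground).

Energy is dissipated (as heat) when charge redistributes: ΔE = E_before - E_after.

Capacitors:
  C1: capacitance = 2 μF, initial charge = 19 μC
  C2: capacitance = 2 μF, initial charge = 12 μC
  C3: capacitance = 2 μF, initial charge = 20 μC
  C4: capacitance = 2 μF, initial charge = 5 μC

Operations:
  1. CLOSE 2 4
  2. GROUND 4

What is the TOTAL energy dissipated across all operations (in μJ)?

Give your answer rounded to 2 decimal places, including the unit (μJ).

Initial: C1(2μF, Q=19μC, V=9.50V), C2(2μF, Q=12μC, V=6.00V), C3(2μF, Q=20μC, V=10.00V), C4(2μF, Q=5μC, V=2.50V)
Op 1: CLOSE 2-4: Q_total=17.00, C_total=4.00, V=4.25; Q2=8.50, Q4=8.50; dissipated=6.125
Op 2: GROUND 4: Q4=0; energy lost=18.062
Total dissipated: 24.188 μJ

Answer: 24.19 μJ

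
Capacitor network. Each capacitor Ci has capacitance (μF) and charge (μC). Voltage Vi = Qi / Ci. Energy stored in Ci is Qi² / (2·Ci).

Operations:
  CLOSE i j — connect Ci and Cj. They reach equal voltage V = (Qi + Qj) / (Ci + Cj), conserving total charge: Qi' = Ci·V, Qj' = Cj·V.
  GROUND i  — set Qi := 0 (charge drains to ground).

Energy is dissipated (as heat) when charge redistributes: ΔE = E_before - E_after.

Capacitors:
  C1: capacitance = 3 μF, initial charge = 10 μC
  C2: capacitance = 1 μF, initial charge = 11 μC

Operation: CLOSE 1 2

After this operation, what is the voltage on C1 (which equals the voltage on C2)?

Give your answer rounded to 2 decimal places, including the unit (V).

Initial: C1(3μF, Q=10μC, V=3.33V), C2(1μF, Q=11μC, V=11.00V)
Op 1: CLOSE 1-2: Q_total=21.00, C_total=4.00, V=5.25; Q1=15.75, Q2=5.25; dissipated=22.042

Answer: 5.25 V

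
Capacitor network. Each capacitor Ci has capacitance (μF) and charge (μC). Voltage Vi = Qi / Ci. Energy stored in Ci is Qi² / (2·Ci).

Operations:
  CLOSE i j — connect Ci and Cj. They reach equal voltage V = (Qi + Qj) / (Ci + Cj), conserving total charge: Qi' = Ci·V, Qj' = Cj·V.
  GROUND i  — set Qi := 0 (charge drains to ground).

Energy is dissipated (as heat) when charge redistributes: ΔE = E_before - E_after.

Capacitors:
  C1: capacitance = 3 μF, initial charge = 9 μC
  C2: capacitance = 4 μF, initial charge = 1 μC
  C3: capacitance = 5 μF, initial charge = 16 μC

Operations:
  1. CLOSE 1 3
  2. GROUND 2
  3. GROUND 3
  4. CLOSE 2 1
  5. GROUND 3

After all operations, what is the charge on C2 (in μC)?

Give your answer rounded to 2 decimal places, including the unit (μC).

Initial: C1(3μF, Q=9μC, V=3.00V), C2(4μF, Q=1μC, V=0.25V), C3(5μF, Q=16μC, V=3.20V)
Op 1: CLOSE 1-3: Q_total=25.00, C_total=8.00, V=3.12; Q1=9.38, Q3=15.62; dissipated=0.037
Op 2: GROUND 2: Q2=0; energy lost=0.125
Op 3: GROUND 3: Q3=0; energy lost=24.414
Op 4: CLOSE 2-1: Q_total=9.38, C_total=7.00, V=1.34; Q2=5.36, Q1=4.02; dissipated=8.371
Op 5: GROUND 3: Q3=0; energy lost=0.000
Final charges: Q1=4.02, Q2=5.36, Q3=0.00

Answer: 5.36 μC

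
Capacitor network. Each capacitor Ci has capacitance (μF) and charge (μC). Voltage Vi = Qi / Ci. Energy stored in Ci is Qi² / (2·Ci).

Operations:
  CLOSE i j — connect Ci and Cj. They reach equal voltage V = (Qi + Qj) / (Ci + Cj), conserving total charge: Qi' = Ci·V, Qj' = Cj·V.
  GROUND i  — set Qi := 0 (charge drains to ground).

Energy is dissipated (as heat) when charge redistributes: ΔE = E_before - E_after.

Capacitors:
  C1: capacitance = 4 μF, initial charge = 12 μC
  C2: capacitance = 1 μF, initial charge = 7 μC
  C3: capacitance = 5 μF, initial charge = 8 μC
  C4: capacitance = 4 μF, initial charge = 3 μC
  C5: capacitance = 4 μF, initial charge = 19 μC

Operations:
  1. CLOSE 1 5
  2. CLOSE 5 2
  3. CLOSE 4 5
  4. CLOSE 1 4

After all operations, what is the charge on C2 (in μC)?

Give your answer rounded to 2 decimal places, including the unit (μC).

Initial: C1(4μF, Q=12μC, V=3.00V), C2(1μF, Q=7μC, V=7.00V), C3(5μF, Q=8μC, V=1.60V), C4(4μF, Q=3μC, V=0.75V), C5(4μF, Q=19μC, V=4.75V)
Op 1: CLOSE 1-5: Q_total=31.00, C_total=8.00, V=3.88; Q1=15.50, Q5=15.50; dissipated=3.062
Op 2: CLOSE 5-2: Q_total=22.50, C_total=5.00, V=4.50; Q5=18.00, Q2=4.50; dissipated=3.906
Op 3: CLOSE 4-5: Q_total=21.00, C_total=8.00, V=2.62; Q4=10.50, Q5=10.50; dissipated=14.062
Op 4: CLOSE 1-4: Q_total=26.00, C_total=8.00, V=3.25; Q1=13.00, Q4=13.00; dissipated=1.562
Final charges: Q1=13.00, Q2=4.50, Q3=8.00, Q4=13.00, Q5=10.50

Answer: 4.50 μC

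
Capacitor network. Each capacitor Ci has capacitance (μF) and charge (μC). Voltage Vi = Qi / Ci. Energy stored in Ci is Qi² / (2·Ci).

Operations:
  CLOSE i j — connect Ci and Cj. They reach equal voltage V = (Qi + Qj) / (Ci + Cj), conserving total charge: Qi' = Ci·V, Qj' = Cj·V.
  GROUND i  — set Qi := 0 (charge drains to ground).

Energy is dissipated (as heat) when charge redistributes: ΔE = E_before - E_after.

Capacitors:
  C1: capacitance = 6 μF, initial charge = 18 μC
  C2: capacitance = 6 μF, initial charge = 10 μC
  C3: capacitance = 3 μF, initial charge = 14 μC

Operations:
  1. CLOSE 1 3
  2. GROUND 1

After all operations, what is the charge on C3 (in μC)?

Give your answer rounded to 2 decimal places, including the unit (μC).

Answer: 10.67 μC

Derivation:
Initial: C1(6μF, Q=18μC, V=3.00V), C2(6μF, Q=10μC, V=1.67V), C3(3μF, Q=14μC, V=4.67V)
Op 1: CLOSE 1-3: Q_total=32.00, C_total=9.00, V=3.56; Q1=21.33, Q3=10.67; dissipated=2.778
Op 2: GROUND 1: Q1=0; energy lost=37.926
Final charges: Q1=0.00, Q2=10.00, Q3=10.67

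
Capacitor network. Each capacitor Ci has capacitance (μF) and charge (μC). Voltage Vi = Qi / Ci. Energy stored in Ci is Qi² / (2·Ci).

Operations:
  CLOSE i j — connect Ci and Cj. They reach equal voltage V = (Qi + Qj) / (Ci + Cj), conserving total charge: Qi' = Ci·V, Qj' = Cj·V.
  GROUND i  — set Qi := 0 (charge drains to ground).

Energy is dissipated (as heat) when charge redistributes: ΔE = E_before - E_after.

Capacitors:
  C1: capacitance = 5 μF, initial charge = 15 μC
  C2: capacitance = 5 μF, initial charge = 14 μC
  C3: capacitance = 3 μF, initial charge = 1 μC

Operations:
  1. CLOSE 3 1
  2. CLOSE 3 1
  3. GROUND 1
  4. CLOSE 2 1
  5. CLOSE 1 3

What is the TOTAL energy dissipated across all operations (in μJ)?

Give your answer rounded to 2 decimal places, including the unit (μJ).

Initial: C1(5μF, Q=15μC, V=3.00V), C2(5μF, Q=14μC, V=2.80V), C3(3μF, Q=1μC, V=0.33V)
Op 1: CLOSE 3-1: Q_total=16.00, C_total=8.00, V=2.00; Q3=6.00, Q1=10.00; dissipated=6.667
Op 2: CLOSE 3-1: Q_total=16.00, C_total=8.00, V=2.00; Q3=6.00, Q1=10.00; dissipated=0.000
Op 3: GROUND 1: Q1=0; energy lost=10.000
Op 4: CLOSE 2-1: Q_total=14.00, C_total=10.00, V=1.40; Q2=7.00, Q1=7.00; dissipated=9.800
Op 5: CLOSE 1-3: Q_total=13.00, C_total=8.00, V=1.62; Q1=8.12, Q3=4.88; dissipated=0.338
Total dissipated: 26.804 μJ

Answer: 26.80 μJ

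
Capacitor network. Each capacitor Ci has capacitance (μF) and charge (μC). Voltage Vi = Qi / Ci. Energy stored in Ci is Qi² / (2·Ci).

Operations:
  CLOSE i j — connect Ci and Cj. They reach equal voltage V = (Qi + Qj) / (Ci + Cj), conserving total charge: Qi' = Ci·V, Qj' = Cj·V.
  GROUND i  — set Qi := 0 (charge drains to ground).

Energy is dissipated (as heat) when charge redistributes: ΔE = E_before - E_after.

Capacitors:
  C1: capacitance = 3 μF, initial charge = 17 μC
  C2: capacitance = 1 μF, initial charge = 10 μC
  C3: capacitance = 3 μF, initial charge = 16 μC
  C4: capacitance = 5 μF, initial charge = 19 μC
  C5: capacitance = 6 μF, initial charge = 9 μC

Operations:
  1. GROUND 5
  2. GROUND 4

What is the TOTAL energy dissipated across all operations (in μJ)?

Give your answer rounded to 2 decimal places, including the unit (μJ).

Initial: C1(3μF, Q=17μC, V=5.67V), C2(1μF, Q=10μC, V=10.00V), C3(3μF, Q=16μC, V=5.33V), C4(5μF, Q=19μC, V=3.80V), C5(6μF, Q=9μC, V=1.50V)
Op 1: GROUND 5: Q5=0; energy lost=6.750
Op 2: GROUND 4: Q4=0; energy lost=36.100
Total dissipated: 42.850 μJ

Answer: 42.85 μJ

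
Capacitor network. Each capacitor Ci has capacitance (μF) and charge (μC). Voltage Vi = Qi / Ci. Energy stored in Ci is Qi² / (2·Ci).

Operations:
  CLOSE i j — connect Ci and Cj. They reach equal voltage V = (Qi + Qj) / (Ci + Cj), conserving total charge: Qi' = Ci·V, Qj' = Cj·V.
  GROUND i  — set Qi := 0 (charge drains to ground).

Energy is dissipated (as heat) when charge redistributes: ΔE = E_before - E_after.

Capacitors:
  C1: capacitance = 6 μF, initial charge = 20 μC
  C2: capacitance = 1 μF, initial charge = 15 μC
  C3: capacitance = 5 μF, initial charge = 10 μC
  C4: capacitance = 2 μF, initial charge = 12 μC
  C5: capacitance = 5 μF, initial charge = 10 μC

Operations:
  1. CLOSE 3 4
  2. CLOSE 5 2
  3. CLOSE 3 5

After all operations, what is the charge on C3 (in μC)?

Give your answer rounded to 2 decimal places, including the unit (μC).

Answer: 18.27 μC

Derivation:
Initial: C1(6μF, Q=20μC, V=3.33V), C2(1μF, Q=15μC, V=15.00V), C3(5μF, Q=10μC, V=2.00V), C4(2μF, Q=12μC, V=6.00V), C5(5μF, Q=10μC, V=2.00V)
Op 1: CLOSE 3-4: Q_total=22.00, C_total=7.00, V=3.14; Q3=15.71, Q4=6.29; dissipated=11.429
Op 2: CLOSE 5-2: Q_total=25.00, C_total=6.00, V=4.17; Q5=20.83, Q2=4.17; dissipated=70.417
Op 3: CLOSE 3-5: Q_total=36.55, C_total=10.00, V=3.65; Q3=18.27, Q5=18.27; dissipated=1.310
Final charges: Q1=20.00, Q2=4.17, Q3=18.27, Q4=6.29, Q5=18.27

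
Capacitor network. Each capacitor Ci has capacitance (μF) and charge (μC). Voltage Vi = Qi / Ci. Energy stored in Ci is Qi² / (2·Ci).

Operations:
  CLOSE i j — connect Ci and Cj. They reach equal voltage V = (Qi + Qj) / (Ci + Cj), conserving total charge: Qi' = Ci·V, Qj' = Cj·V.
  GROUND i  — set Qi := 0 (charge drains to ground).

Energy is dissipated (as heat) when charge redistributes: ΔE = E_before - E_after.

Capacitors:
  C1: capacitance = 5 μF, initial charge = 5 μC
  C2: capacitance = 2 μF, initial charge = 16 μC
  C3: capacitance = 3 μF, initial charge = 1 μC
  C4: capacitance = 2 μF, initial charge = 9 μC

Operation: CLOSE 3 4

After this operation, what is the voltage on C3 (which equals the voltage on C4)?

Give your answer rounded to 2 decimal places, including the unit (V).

Initial: C1(5μF, Q=5μC, V=1.00V), C2(2μF, Q=16μC, V=8.00V), C3(3μF, Q=1μC, V=0.33V), C4(2μF, Q=9μC, V=4.50V)
Op 1: CLOSE 3-4: Q_total=10.00, C_total=5.00, V=2.00; Q3=6.00, Q4=4.00; dissipated=10.417

Answer: 2.00 V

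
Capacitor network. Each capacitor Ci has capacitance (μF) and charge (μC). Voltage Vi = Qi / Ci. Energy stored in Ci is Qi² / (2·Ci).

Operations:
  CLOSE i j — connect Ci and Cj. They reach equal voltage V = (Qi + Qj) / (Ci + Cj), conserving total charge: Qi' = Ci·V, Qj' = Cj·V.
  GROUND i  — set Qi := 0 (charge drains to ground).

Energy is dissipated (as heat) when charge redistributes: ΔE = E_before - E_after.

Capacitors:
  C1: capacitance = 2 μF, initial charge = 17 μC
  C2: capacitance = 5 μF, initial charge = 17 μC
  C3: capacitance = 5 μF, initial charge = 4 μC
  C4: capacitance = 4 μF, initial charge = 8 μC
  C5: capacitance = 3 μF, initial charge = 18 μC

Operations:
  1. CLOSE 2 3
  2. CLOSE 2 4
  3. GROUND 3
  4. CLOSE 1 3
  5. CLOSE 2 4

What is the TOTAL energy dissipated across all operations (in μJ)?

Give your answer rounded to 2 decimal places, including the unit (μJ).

Initial: C1(2μF, Q=17μC, V=8.50V), C2(5μF, Q=17μC, V=3.40V), C3(5μF, Q=4μC, V=0.80V), C4(4μF, Q=8μC, V=2.00V), C5(3μF, Q=18μC, V=6.00V)
Op 1: CLOSE 2-3: Q_total=21.00, C_total=10.00, V=2.10; Q2=10.50, Q3=10.50; dissipated=8.450
Op 2: CLOSE 2-4: Q_total=18.50, C_total=9.00, V=2.06; Q2=10.28, Q4=8.22; dissipated=0.011
Op 3: GROUND 3: Q3=0; energy lost=11.025
Op 4: CLOSE 1-3: Q_total=17.00, C_total=7.00, V=2.43; Q1=4.86, Q3=12.14; dissipated=51.607
Op 5: CLOSE 2-4: Q_total=18.50, C_total=9.00, V=2.06; Q2=10.28, Q4=8.22; dissipated=0.000
Total dissipated: 71.093 μJ

Answer: 71.09 μJ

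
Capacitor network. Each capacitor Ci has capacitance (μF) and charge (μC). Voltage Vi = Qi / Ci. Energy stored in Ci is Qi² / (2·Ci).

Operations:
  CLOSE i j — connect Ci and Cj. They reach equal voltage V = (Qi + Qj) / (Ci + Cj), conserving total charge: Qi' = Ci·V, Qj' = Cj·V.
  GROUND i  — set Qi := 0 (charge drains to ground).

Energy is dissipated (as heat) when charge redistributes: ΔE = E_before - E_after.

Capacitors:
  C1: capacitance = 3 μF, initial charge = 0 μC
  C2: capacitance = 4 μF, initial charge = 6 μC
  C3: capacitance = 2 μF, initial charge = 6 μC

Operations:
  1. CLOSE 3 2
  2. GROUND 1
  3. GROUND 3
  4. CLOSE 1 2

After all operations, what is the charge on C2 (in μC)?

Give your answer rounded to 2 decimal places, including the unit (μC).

Answer: 4.57 μC

Derivation:
Initial: C1(3μF, Q=0μC, V=0.00V), C2(4μF, Q=6μC, V=1.50V), C3(2μF, Q=6μC, V=3.00V)
Op 1: CLOSE 3-2: Q_total=12.00, C_total=6.00, V=2.00; Q3=4.00, Q2=8.00; dissipated=1.500
Op 2: GROUND 1: Q1=0; energy lost=0.000
Op 3: GROUND 3: Q3=0; energy lost=4.000
Op 4: CLOSE 1-2: Q_total=8.00, C_total=7.00, V=1.14; Q1=3.43, Q2=4.57; dissipated=3.429
Final charges: Q1=3.43, Q2=4.57, Q3=0.00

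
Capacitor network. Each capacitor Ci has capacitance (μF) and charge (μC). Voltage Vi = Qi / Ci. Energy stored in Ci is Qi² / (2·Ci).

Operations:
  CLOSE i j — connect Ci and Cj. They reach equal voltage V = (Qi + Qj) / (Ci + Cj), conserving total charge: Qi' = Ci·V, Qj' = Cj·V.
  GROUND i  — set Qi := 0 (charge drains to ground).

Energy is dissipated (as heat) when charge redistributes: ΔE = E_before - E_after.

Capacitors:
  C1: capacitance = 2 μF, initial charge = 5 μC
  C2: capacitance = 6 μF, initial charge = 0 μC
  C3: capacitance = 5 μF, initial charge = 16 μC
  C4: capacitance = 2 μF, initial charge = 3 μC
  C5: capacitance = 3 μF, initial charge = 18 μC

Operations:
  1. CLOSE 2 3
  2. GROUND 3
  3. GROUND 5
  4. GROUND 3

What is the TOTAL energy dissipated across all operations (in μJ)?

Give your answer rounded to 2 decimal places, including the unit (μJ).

Answer: 73.25 μJ

Derivation:
Initial: C1(2μF, Q=5μC, V=2.50V), C2(6μF, Q=0μC, V=0.00V), C3(5μF, Q=16μC, V=3.20V), C4(2μF, Q=3μC, V=1.50V), C5(3μF, Q=18μC, V=6.00V)
Op 1: CLOSE 2-3: Q_total=16.00, C_total=11.00, V=1.45; Q2=8.73, Q3=7.27; dissipated=13.964
Op 2: GROUND 3: Q3=0; energy lost=5.289
Op 3: GROUND 5: Q5=0; energy lost=54.000
Op 4: GROUND 3: Q3=0; energy lost=0.000
Total dissipated: 73.253 μJ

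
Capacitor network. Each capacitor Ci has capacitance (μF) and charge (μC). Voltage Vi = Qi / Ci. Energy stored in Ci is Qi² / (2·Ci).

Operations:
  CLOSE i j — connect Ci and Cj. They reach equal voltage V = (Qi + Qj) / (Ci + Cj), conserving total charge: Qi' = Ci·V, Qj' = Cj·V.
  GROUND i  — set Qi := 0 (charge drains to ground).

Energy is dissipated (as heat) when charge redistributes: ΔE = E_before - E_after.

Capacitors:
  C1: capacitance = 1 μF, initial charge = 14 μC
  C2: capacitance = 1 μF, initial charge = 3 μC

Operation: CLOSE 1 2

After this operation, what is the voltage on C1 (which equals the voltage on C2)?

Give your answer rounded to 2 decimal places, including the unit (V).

Answer: 8.50 V

Derivation:
Initial: C1(1μF, Q=14μC, V=14.00V), C2(1μF, Q=3μC, V=3.00V)
Op 1: CLOSE 1-2: Q_total=17.00, C_total=2.00, V=8.50; Q1=8.50, Q2=8.50; dissipated=30.250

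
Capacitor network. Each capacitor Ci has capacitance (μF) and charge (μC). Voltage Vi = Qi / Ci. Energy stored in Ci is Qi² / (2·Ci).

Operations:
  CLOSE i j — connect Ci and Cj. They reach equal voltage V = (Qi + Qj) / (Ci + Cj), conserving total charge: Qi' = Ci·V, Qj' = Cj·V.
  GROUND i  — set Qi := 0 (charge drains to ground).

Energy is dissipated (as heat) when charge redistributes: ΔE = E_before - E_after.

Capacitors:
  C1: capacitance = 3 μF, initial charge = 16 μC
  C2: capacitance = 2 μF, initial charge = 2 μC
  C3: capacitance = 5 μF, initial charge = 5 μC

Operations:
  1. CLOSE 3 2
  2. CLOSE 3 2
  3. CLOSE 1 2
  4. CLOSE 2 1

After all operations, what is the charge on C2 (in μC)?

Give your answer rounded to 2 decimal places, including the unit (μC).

Answer: 7.20 μC

Derivation:
Initial: C1(3μF, Q=16μC, V=5.33V), C2(2μF, Q=2μC, V=1.00V), C3(5μF, Q=5μC, V=1.00V)
Op 1: CLOSE 3-2: Q_total=7.00, C_total=7.00, V=1.00; Q3=5.00, Q2=2.00; dissipated=0.000
Op 2: CLOSE 3-2: Q_total=7.00, C_total=7.00, V=1.00; Q3=5.00, Q2=2.00; dissipated=0.000
Op 3: CLOSE 1-2: Q_total=18.00, C_total=5.00, V=3.60; Q1=10.80, Q2=7.20; dissipated=11.267
Op 4: CLOSE 2-1: Q_total=18.00, C_total=5.00, V=3.60; Q2=7.20, Q1=10.80; dissipated=0.000
Final charges: Q1=10.80, Q2=7.20, Q3=5.00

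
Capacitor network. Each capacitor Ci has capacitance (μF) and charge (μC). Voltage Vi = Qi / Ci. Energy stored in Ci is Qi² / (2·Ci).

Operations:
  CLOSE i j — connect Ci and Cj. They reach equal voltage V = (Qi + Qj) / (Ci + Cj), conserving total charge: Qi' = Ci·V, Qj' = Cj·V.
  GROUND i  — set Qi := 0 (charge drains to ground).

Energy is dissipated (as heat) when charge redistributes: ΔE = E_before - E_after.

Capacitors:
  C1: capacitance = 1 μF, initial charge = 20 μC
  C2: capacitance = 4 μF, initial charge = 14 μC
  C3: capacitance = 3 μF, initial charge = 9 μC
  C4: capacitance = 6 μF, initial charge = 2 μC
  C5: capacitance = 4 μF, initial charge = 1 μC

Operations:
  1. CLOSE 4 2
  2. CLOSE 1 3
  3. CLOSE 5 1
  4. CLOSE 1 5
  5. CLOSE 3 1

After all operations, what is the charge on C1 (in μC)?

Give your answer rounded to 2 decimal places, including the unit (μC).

Answer: 5.85 μC

Derivation:
Initial: C1(1μF, Q=20μC, V=20.00V), C2(4μF, Q=14μC, V=3.50V), C3(3μF, Q=9μC, V=3.00V), C4(6μF, Q=2μC, V=0.33V), C5(4μF, Q=1μC, V=0.25V)
Op 1: CLOSE 4-2: Q_total=16.00, C_total=10.00, V=1.60; Q4=9.60, Q2=6.40; dissipated=12.033
Op 2: CLOSE 1-3: Q_total=29.00, C_total=4.00, V=7.25; Q1=7.25, Q3=21.75; dissipated=108.375
Op 3: CLOSE 5-1: Q_total=8.25, C_total=5.00, V=1.65; Q5=6.60, Q1=1.65; dissipated=19.600
Op 4: CLOSE 1-5: Q_total=8.25, C_total=5.00, V=1.65; Q1=1.65, Q5=6.60; dissipated=0.000
Op 5: CLOSE 3-1: Q_total=23.40, C_total=4.00, V=5.85; Q3=17.55, Q1=5.85; dissipated=11.760
Final charges: Q1=5.85, Q2=6.40, Q3=17.55, Q4=9.60, Q5=6.60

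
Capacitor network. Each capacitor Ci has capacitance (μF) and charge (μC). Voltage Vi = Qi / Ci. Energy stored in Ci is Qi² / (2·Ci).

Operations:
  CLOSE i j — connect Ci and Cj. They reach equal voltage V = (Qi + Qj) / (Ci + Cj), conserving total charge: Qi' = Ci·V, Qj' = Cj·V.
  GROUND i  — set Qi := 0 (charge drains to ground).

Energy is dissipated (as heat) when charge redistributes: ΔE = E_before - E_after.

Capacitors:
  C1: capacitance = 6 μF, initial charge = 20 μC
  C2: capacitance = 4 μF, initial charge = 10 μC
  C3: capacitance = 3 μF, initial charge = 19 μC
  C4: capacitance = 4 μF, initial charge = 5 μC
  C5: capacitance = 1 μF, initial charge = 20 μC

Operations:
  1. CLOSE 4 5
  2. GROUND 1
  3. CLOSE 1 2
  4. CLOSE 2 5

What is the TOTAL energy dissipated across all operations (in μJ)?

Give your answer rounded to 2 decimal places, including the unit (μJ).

Answer: 187.86 μJ

Derivation:
Initial: C1(6μF, Q=20μC, V=3.33V), C2(4μF, Q=10μC, V=2.50V), C3(3μF, Q=19μC, V=6.33V), C4(4μF, Q=5μC, V=1.25V), C5(1μF, Q=20μC, V=20.00V)
Op 1: CLOSE 4-5: Q_total=25.00, C_total=5.00, V=5.00; Q4=20.00, Q5=5.00; dissipated=140.625
Op 2: GROUND 1: Q1=0; energy lost=33.333
Op 3: CLOSE 1-2: Q_total=10.00, C_total=10.00, V=1.00; Q1=6.00, Q2=4.00; dissipated=7.500
Op 4: CLOSE 2-5: Q_total=9.00, C_total=5.00, V=1.80; Q2=7.20, Q5=1.80; dissipated=6.400
Total dissipated: 187.858 μJ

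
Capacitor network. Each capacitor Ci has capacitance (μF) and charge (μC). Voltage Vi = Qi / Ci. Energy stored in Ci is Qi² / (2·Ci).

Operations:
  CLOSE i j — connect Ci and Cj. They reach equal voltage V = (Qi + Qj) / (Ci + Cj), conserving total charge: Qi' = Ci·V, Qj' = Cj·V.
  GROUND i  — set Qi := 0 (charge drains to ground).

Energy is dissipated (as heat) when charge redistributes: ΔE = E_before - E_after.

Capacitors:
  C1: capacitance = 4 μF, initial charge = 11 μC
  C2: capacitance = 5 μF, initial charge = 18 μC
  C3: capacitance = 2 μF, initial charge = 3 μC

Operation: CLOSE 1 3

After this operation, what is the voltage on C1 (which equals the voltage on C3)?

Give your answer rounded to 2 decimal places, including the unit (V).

Answer: 2.33 V

Derivation:
Initial: C1(4μF, Q=11μC, V=2.75V), C2(5μF, Q=18μC, V=3.60V), C3(2μF, Q=3μC, V=1.50V)
Op 1: CLOSE 1-3: Q_total=14.00, C_total=6.00, V=2.33; Q1=9.33, Q3=4.67; dissipated=1.042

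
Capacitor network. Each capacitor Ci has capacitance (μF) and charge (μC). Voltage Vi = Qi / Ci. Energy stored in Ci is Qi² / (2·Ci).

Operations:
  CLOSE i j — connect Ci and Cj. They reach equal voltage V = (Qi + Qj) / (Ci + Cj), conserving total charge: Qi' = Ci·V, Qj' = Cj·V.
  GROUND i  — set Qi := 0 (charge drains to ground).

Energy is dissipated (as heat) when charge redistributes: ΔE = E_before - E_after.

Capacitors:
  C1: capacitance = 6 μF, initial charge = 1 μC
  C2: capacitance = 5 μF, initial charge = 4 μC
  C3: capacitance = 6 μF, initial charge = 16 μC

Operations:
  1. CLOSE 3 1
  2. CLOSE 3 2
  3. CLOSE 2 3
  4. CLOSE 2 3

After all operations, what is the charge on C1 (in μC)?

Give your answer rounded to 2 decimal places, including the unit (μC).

Initial: C1(6μF, Q=1μC, V=0.17V), C2(5μF, Q=4μC, V=0.80V), C3(6μF, Q=16μC, V=2.67V)
Op 1: CLOSE 3-1: Q_total=17.00, C_total=12.00, V=1.42; Q3=8.50, Q1=8.50; dissipated=9.375
Op 2: CLOSE 3-2: Q_total=12.50, C_total=11.00, V=1.14; Q3=6.82, Q2=5.68; dissipated=0.519
Op 3: CLOSE 2-3: Q_total=12.50, C_total=11.00, V=1.14; Q2=5.68, Q3=6.82; dissipated=0.000
Op 4: CLOSE 2-3: Q_total=12.50, C_total=11.00, V=1.14; Q2=5.68, Q3=6.82; dissipated=0.000
Final charges: Q1=8.50, Q2=5.68, Q3=6.82

Answer: 8.50 μC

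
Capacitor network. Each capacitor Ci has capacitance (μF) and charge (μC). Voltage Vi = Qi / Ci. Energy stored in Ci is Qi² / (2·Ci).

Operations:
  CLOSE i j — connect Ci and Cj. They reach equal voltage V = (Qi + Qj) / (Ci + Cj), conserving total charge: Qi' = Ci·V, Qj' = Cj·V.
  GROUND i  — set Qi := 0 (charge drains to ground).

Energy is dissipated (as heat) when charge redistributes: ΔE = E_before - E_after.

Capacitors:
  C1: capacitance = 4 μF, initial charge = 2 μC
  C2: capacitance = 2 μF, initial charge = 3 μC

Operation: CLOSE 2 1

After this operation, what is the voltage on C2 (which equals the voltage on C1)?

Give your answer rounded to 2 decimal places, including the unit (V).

Initial: C1(4μF, Q=2μC, V=0.50V), C2(2μF, Q=3μC, V=1.50V)
Op 1: CLOSE 2-1: Q_total=5.00, C_total=6.00, V=0.83; Q2=1.67, Q1=3.33; dissipated=0.667

Answer: 0.83 V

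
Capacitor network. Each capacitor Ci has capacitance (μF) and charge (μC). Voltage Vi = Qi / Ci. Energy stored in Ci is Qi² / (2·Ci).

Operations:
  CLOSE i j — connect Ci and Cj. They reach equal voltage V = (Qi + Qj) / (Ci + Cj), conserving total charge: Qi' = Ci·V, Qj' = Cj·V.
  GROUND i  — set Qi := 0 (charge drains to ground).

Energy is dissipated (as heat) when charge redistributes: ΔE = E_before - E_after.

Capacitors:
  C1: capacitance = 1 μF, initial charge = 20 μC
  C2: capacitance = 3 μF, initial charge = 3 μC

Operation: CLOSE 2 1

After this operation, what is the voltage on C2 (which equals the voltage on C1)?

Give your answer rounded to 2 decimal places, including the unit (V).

Answer: 5.75 V

Derivation:
Initial: C1(1μF, Q=20μC, V=20.00V), C2(3μF, Q=3μC, V=1.00V)
Op 1: CLOSE 2-1: Q_total=23.00, C_total=4.00, V=5.75; Q2=17.25, Q1=5.75; dissipated=135.375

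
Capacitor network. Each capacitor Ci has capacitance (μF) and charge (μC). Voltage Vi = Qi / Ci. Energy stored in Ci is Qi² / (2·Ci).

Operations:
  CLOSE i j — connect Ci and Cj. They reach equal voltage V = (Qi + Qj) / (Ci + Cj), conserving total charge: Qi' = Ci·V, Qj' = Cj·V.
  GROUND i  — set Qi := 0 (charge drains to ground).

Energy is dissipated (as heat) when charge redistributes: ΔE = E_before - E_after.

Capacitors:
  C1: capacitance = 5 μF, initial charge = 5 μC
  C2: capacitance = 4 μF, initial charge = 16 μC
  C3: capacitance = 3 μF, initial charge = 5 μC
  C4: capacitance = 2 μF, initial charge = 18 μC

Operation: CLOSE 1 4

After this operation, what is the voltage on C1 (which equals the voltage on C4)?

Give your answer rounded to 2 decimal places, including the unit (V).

Initial: C1(5μF, Q=5μC, V=1.00V), C2(4μF, Q=16μC, V=4.00V), C3(3μF, Q=5μC, V=1.67V), C4(2μF, Q=18μC, V=9.00V)
Op 1: CLOSE 1-4: Q_total=23.00, C_total=7.00, V=3.29; Q1=16.43, Q4=6.57; dissipated=45.714

Answer: 3.29 V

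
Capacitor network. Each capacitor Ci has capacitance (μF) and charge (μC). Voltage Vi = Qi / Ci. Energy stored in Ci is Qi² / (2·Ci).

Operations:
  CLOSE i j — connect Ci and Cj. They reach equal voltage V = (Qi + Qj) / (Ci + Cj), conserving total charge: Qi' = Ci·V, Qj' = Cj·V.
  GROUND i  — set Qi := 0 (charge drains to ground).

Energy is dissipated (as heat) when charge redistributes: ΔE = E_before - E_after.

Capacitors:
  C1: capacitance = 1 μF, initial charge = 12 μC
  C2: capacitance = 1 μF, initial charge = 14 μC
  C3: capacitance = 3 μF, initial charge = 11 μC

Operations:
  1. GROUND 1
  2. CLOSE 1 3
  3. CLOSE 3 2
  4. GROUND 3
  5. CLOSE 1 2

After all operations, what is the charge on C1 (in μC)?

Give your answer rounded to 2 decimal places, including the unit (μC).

Initial: C1(1μF, Q=12μC, V=12.00V), C2(1μF, Q=14μC, V=14.00V), C3(3μF, Q=11μC, V=3.67V)
Op 1: GROUND 1: Q1=0; energy lost=72.000
Op 2: CLOSE 1-3: Q_total=11.00, C_total=4.00, V=2.75; Q1=2.75, Q3=8.25; dissipated=5.042
Op 3: CLOSE 3-2: Q_total=22.25, C_total=4.00, V=5.56; Q3=16.69, Q2=5.56; dissipated=47.461
Op 4: GROUND 3: Q3=0; energy lost=46.412
Op 5: CLOSE 1-2: Q_total=8.31, C_total=2.00, V=4.16; Q1=4.16, Q2=4.16; dissipated=1.978
Final charges: Q1=4.16, Q2=4.16, Q3=0.00

Answer: 4.16 μC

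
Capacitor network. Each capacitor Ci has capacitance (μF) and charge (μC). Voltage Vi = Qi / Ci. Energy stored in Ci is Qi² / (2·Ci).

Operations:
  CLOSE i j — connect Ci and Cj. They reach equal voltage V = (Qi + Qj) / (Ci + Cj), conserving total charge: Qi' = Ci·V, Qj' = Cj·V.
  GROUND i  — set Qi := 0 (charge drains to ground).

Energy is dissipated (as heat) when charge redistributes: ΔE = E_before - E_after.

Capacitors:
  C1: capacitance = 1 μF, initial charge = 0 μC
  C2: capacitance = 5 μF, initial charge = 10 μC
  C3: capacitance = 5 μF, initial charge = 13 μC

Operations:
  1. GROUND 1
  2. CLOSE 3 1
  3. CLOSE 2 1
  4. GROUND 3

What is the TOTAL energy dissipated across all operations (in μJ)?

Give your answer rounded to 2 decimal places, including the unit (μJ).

Initial: C1(1μF, Q=0μC, V=0.00V), C2(5μF, Q=10μC, V=2.00V), C3(5μF, Q=13μC, V=2.60V)
Op 1: GROUND 1: Q1=0; energy lost=0.000
Op 2: CLOSE 3-1: Q_total=13.00, C_total=6.00, V=2.17; Q3=10.83, Q1=2.17; dissipated=2.817
Op 3: CLOSE 2-1: Q_total=12.17, C_total=6.00, V=2.03; Q2=10.14, Q1=2.03; dissipated=0.012
Op 4: GROUND 3: Q3=0; energy lost=11.736
Total dissipated: 14.564 μJ

Answer: 14.56 μJ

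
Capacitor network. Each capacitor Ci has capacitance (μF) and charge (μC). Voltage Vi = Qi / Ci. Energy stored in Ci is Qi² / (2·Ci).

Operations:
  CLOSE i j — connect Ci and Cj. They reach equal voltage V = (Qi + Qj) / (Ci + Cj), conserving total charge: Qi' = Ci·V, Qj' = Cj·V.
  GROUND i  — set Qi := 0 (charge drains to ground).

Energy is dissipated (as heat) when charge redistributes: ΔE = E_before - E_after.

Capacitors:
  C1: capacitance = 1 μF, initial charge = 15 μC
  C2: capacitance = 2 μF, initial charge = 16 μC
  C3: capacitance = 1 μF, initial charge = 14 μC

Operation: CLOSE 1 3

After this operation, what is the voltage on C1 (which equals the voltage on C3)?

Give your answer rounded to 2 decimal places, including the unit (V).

Answer: 14.50 V

Derivation:
Initial: C1(1μF, Q=15μC, V=15.00V), C2(2μF, Q=16μC, V=8.00V), C3(1μF, Q=14μC, V=14.00V)
Op 1: CLOSE 1-3: Q_total=29.00, C_total=2.00, V=14.50; Q1=14.50, Q3=14.50; dissipated=0.250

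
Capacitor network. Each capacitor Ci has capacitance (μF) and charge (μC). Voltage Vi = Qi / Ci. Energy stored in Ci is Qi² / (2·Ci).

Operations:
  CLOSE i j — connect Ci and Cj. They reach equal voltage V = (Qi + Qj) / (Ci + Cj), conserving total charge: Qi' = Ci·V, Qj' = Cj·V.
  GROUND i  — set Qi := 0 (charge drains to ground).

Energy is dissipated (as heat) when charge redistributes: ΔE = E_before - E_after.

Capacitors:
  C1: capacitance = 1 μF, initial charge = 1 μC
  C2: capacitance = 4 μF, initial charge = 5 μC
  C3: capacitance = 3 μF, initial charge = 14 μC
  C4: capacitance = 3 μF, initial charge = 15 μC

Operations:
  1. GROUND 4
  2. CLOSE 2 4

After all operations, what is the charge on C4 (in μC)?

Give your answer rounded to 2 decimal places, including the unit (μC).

Answer: 2.14 μC

Derivation:
Initial: C1(1μF, Q=1μC, V=1.00V), C2(4μF, Q=5μC, V=1.25V), C3(3μF, Q=14μC, V=4.67V), C4(3μF, Q=15μC, V=5.00V)
Op 1: GROUND 4: Q4=0; energy lost=37.500
Op 2: CLOSE 2-4: Q_total=5.00, C_total=7.00, V=0.71; Q2=2.86, Q4=2.14; dissipated=1.339
Final charges: Q1=1.00, Q2=2.86, Q3=14.00, Q4=2.14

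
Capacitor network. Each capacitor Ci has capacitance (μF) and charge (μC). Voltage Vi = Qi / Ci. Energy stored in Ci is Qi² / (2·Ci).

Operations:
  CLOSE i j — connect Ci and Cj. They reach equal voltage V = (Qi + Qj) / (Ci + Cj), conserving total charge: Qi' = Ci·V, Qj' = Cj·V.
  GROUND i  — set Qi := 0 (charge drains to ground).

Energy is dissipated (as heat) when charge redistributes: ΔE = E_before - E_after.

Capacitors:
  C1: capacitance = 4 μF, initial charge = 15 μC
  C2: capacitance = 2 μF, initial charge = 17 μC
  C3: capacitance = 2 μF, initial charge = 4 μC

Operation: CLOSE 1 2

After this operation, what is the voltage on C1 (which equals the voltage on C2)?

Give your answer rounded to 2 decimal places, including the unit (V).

Answer: 5.33 V

Derivation:
Initial: C1(4μF, Q=15μC, V=3.75V), C2(2μF, Q=17μC, V=8.50V), C3(2μF, Q=4μC, V=2.00V)
Op 1: CLOSE 1-2: Q_total=32.00, C_total=6.00, V=5.33; Q1=21.33, Q2=10.67; dissipated=15.042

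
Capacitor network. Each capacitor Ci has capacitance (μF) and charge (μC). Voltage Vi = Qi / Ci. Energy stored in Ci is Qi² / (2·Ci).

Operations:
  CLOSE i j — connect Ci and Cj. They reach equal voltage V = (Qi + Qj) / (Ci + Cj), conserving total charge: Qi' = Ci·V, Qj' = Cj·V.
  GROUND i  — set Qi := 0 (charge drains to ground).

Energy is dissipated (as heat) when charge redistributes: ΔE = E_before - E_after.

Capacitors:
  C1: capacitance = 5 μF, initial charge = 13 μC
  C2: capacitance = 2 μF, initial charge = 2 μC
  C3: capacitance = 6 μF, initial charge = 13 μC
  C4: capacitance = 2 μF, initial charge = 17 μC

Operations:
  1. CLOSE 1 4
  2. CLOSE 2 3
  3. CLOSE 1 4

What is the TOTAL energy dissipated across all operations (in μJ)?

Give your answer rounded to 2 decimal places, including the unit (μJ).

Answer: 25.89 μJ

Derivation:
Initial: C1(5μF, Q=13μC, V=2.60V), C2(2μF, Q=2μC, V=1.00V), C3(6μF, Q=13μC, V=2.17V), C4(2μF, Q=17μC, V=8.50V)
Op 1: CLOSE 1-4: Q_total=30.00, C_total=7.00, V=4.29; Q1=21.43, Q4=8.57; dissipated=24.864
Op 2: CLOSE 2-3: Q_total=15.00, C_total=8.00, V=1.88; Q2=3.75, Q3=11.25; dissipated=1.021
Op 3: CLOSE 1-4: Q_total=30.00, C_total=7.00, V=4.29; Q1=21.43, Q4=8.57; dissipated=0.000
Total dissipated: 25.885 μJ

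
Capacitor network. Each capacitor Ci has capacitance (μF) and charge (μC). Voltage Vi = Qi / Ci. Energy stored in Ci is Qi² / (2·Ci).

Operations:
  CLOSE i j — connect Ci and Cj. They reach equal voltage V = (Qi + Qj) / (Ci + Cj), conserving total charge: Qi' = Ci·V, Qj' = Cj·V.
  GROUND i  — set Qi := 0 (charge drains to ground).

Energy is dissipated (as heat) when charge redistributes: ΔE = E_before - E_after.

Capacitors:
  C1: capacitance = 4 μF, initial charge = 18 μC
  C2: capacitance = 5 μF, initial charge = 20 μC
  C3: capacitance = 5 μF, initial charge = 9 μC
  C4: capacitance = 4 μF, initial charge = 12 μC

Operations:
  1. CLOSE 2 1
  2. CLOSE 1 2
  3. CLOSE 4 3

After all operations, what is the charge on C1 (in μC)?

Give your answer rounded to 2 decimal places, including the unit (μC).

Initial: C1(4μF, Q=18μC, V=4.50V), C2(5μF, Q=20μC, V=4.00V), C3(5μF, Q=9μC, V=1.80V), C4(4μF, Q=12μC, V=3.00V)
Op 1: CLOSE 2-1: Q_total=38.00, C_total=9.00, V=4.22; Q2=21.11, Q1=16.89; dissipated=0.278
Op 2: CLOSE 1-2: Q_total=38.00, C_total=9.00, V=4.22; Q1=16.89, Q2=21.11; dissipated=0.000
Op 3: CLOSE 4-3: Q_total=21.00, C_total=9.00, V=2.33; Q4=9.33, Q3=11.67; dissipated=1.600
Final charges: Q1=16.89, Q2=21.11, Q3=11.67, Q4=9.33

Answer: 16.89 μC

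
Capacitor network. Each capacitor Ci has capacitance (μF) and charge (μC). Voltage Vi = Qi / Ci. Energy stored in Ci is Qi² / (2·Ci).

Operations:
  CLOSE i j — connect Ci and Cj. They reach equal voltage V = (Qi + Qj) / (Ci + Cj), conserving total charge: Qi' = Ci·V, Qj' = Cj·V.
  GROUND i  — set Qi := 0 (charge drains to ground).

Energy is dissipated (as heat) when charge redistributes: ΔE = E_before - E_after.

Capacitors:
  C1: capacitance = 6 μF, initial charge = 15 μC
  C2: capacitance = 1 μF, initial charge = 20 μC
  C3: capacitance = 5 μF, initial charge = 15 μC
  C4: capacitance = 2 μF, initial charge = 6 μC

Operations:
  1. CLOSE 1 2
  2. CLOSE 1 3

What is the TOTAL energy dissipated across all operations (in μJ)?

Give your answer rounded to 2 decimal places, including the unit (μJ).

Initial: C1(6μF, Q=15μC, V=2.50V), C2(1μF, Q=20μC, V=20.00V), C3(5μF, Q=15μC, V=3.00V), C4(2μF, Q=6μC, V=3.00V)
Op 1: CLOSE 1-2: Q_total=35.00, C_total=7.00, V=5.00; Q1=30.00, Q2=5.00; dissipated=131.250
Op 2: CLOSE 1-3: Q_total=45.00, C_total=11.00, V=4.09; Q1=24.55, Q3=20.45; dissipated=5.455
Total dissipated: 136.705 μJ

Answer: 136.70 μJ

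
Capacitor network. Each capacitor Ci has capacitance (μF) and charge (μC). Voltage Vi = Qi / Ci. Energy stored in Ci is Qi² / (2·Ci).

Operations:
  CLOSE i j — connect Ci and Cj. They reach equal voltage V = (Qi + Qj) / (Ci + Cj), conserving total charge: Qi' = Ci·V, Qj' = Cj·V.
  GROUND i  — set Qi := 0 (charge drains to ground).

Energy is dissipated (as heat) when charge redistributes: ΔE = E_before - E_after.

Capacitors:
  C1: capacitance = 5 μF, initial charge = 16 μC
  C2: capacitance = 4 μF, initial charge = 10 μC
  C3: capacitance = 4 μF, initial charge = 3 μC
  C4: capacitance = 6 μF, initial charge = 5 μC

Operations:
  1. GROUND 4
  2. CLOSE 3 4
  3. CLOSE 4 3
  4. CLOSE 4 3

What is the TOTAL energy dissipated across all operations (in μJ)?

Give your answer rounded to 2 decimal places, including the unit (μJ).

Answer: 2.76 μJ

Derivation:
Initial: C1(5μF, Q=16μC, V=3.20V), C2(4μF, Q=10μC, V=2.50V), C3(4μF, Q=3μC, V=0.75V), C4(6μF, Q=5μC, V=0.83V)
Op 1: GROUND 4: Q4=0; energy lost=2.083
Op 2: CLOSE 3-4: Q_total=3.00, C_total=10.00, V=0.30; Q3=1.20, Q4=1.80; dissipated=0.675
Op 3: CLOSE 4-3: Q_total=3.00, C_total=10.00, V=0.30; Q4=1.80, Q3=1.20; dissipated=0.000
Op 4: CLOSE 4-3: Q_total=3.00, C_total=10.00, V=0.30; Q4=1.80, Q3=1.20; dissipated=0.000
Total dissipated: 2.758 μJ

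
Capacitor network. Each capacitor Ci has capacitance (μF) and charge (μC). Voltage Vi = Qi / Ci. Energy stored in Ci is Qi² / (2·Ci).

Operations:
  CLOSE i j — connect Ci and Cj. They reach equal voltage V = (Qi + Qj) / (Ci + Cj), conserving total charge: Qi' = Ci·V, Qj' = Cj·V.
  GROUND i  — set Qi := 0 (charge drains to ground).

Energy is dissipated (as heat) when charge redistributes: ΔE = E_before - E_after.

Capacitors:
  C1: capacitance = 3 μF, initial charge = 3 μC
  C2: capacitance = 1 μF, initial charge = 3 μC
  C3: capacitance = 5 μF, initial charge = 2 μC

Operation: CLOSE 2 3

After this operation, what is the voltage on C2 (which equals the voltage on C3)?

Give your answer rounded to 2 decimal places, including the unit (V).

Initial: C1(3μF, Q=3μC, V=1.00V), C2(1μF, Q=3μC, V=3.00V), C3(5μF, Q=2μC, V=0.40V)
Op 1: CLOSE 2-3: Q_total=5.00, C_total=6.00, V=0.83; Q2=0.83, Q3=4.17; dissipated=2.817

Answer: 0.83 V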